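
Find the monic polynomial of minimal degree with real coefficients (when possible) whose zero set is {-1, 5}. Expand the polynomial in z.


The polynomial is p(z) = ∏_{α ∈ S} (z − α), where S = {-1, 5}.
Expanding the product yields: p(z) = z^2 -4·z -5.
The resulting polynomial has degree 2 and real coefficients as required.

p(z) = z^2 -4·z -5.


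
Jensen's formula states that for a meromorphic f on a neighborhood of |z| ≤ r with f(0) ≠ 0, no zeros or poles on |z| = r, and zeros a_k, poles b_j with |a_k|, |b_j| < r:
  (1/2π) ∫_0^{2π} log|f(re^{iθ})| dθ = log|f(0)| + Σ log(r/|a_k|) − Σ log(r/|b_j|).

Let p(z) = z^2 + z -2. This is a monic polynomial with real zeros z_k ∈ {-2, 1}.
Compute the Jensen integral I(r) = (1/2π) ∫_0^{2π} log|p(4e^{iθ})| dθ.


Zeros: -2, 1; r = 4.
Inside |z| < r: -2, 1. Outside (|z| ≥ r): ∅.
p(0) = -2, so log|p(0)| = log(2) = 0.6931.
Apply Jensen: I(r) = log|p(0)| + Σ_k log(r/|z_k|), summed over zeros inside |z| < r.
  log(r/|z_k|) for z_k = -2: log(4/2) = 0.6931
  log(r/|z_k|) for z_k = 1: log(4/1) = 1.3863
Sum over inside zeros: 2.0794.
I(r) = log|p(0)| + (inside sum) = 0.6931 + 2.0794 = 2.7726.
Closed form (all zeros inside, monic): I(r) = n·log(r) = 2·log(4) = 2.7726. ✓

I(r) ≈ 2.7726.


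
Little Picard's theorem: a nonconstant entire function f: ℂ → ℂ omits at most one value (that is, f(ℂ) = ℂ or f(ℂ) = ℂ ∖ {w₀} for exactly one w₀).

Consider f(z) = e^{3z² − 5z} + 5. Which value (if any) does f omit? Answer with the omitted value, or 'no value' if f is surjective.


Little Picard bounds the complement of f(ℂ) to at most one point.
The exponent g(z) = 3z² − 5z is a nonconstant polynomial, hence surjective onto ℂ. So e^{g(z)} takes every value in {e^w : w ∈ ℂ} = ℂ ∖ {0}. Adding 5 shifts the range to ℂ ∖ {5}. f omits exactly 5.

Omitted value: 5.


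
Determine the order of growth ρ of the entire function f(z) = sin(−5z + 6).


sin(w) is a linear combination of e^{iw} and e^{−iw} (or e^w, e^{−w} in the hyperbolic case), so |sin(w)| ≤ e^{|w|}. With w = −5z + 6, |w| ≤ 5|z| + 6 = 5r + 6 on |z| = r, giving M(r) ≤ e^{5r + 6}, so ρ ≤ 1. On a suitable ray (z = it for sin/cos; z = t for sinh/cosh, t real → ∞), |sin(−5z + 6)| grows like e^{5|t|}/2, so ρ ≥ 1. Hence ρ = 1.
Therefore ρ = 1.

Order ρ = 1.


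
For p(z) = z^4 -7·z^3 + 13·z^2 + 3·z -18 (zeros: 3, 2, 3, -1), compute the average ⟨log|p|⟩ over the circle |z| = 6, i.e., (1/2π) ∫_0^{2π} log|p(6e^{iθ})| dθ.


Zeros: -1, 2, 3, 3; r = 6.
Inside |z| < r: -1, 2, 3, 3. Outside (|z| ≥ r): ∅.
p(0) = -18, so log|p(0)| = log(18) = 2.8904.
Apply Jensen: I(r) = log|p(0)| + Σ_k log(r/|z_k|), summed over zeros inside |z| < r.
  log(r/|z_k|) for z_k = 3: log(6/3) = 0.6931
  log(r/|z_k|) for z_k = 2: log(6/2) = 1.0986
  log(r/|z_k|) for z_k = 3: log(6/3) = 0.6931
  log(r/|z_k|) for z_k = -1: log(6/1) = 1.7918
Sum over inside zeros: 4.2767.
I(r) = log|p(0)| + (inside sum) = 2.8904 + 4.2767 = 7.1670.
Closed form (all zeros inside, monic): I(r) = n·log(r) = 4·log(6) = 7.1670. ✓

I(r) ≈ 7.1670.


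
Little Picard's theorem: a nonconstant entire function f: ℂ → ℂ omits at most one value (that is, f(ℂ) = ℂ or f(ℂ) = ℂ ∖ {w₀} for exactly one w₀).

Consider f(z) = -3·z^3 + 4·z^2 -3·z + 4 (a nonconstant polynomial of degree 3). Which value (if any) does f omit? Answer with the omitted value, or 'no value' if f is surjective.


Little Picard bounds the complement of f(ℂ) to at most one point.
For every w ∈ ℂ, the equation p(z) − w = 0 is a nonconstant polynomial in z and hence has at least one root by the fundamental theorem of algebra. So p is surjective onto ℂ, omitting no value.

Omitted value: no value.


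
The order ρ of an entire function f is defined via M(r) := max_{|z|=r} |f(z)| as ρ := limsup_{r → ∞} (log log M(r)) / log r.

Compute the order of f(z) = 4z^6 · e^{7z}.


M(r) = max_{|z|=r} |4|·|z|^6·|e^{7z}| = 4·r^6 · e^{7r^1} (the factors attain their maxima compatibly on |z|=r). Then log M(r) = log 4 + 6·log r + 7r^1, dominated by the last term, so log log M(r) ~ 1·log r. The polynomial factor 4z^6 contributes only a log r term and does not affect the order. ρ = 1.
Therefore ρ = 1.

Order ρ = 1.


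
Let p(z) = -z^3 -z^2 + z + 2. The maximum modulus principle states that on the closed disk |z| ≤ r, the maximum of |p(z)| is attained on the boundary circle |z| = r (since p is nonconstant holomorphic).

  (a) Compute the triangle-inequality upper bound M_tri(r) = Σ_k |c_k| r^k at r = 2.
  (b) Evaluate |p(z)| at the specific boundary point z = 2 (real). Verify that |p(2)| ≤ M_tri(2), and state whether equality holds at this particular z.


Coefficients: c_0 = 2, c_1 = 1, c_2 = -1, c_3 = -1. Radius r = 2.
Part (a). Triangle bound: M_tri(r) = Σ_k |c_k| r^k
  = |2|·2^0 + |1|·2^1 + |-1|·2^2 + |-1|·2^3
  = 2 + 2 + 4 + 8 = 16.
This bounds M(r) := max_{|z|=r} |p(z)| from above; equality holds iff all terms c_k z^k can be made to align in phase at a single z on |z|=r.
Part (b). At z = 2 (real, on the circle |z| = r):
  p(2) = (2)·2^0 + (1)·2^1 + (-1)·2^2 + (-1)·2^3 = -8.
  |p(2)| = 8.
Check: |p(2)| = 8 ≤ 16 = M_tri(2). ✓ Equality does not hold at z = 2 (the coefficients have mixed signs, so the terms do not all align in phase there).

M_tri(2) = 16; |p(2)| = 8; equality at z=2: no.


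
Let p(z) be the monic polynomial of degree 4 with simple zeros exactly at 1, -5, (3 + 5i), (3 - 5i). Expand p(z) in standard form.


The polynomial is p(z) = ∏_{α ∈ S} (z − α), where S = {1, -5, (3 + 5i), (3 - 5i)}.
Expanding the product yields: p(z) = z^4 -2·z^3 + 5·z^2 + 166·z -170.
Note conjugate pairs combine to real quadratics: (z − (3+5i))(z − (3−5i)) = z² − 6z + 34.
The resulting polynomial has degree 4 and real coefficients as required.

p(z) = z^4 -2·z^3 + 5·z^2 + 166·z -170.


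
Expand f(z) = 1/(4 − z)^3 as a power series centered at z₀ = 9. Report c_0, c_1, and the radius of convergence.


Let w = z − z₀, so z = z₀ + w.
Then 4 − z = 4 − (z₀ + w) = (4 − z₀) − w = -5 − w.
f(z) = 1/(-5 − w)^3 = (1/(-5)^3) · (1 − w/(-5))^{−3}.
By the binomial series (1−u)^{−3} = Σ_{n≥0} C(n+2, 2) u^n for |u|<1, with u = w/(-5):
  c_n = C(n+2, 2) / (-5)^(n+3).
  c_0 = 1/(-5)^3 = -1/125.
  c_1 = 3/(-5)^4 = 3/625.
The series is valid for |w/d| < 1, i.e. |z − z₀| < |d|.
Radius of convergence: R = |4 − z₀| = |-5| = 5 (distance from z₀ to the singularity z = 4).

c_0 = -1/125, c_1 = 3/625; R = 5.


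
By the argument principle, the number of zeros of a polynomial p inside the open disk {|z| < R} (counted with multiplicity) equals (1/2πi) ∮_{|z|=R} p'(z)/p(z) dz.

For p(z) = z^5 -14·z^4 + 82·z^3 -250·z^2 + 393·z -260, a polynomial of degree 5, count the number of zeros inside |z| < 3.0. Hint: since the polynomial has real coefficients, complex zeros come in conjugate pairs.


The zeros of p are: 4, (3 + 2i), (3 - 2i), (2 + 1i), (2 - 1i).
Their magnitudes are: 4, 3.606, 3.606, 2.236, 2.236.
Zeros with |z| < R = 3.0: (2 + 1i), (2 - 1i).
Count = 2.
By the argument principle, (1/2πi) ∮_{|z|=R} p'(z)/p(z) dz equals exactly this count.

Number of zeros inside |z| < 3.0: 2.


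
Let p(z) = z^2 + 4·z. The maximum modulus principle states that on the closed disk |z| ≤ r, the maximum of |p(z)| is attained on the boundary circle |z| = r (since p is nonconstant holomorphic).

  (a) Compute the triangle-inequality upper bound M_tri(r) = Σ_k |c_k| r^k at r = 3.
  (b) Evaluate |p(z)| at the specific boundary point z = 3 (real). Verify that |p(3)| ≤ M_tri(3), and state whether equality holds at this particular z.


Coefficients: c_0 = 0, c_1 = 4, c_2 = 1. Radius r = 3.
Part (a). Triangle bound: M_tri(r) = Σ_k |c_k| r^k
  = |0|·3^0 + |4|·3^1 + |1|·3^2
  = 0 + 12 + 9 = 21.
This bounds M(r) := max_{|z|=r} |p(z)| from above; equality holds iff all terms c_k z^k can be made to align in phase at a single z on |z|=r.
Part (b). At z = 3 (real, on the circle |z| = r):
  p(3) = (0)·3^0 + (4)·3^1 + (1)·3^2 = 21.
  |p(3)| = 21.
Since all nonzero coefficients share the same sign, |p(3)| = 21 = M_tri(3); the triangle bound is attained at z = 3, so in fact M(r) = 21.

M_tri(3) = 21; |p(3)| = 21; equality at z=3: yes.


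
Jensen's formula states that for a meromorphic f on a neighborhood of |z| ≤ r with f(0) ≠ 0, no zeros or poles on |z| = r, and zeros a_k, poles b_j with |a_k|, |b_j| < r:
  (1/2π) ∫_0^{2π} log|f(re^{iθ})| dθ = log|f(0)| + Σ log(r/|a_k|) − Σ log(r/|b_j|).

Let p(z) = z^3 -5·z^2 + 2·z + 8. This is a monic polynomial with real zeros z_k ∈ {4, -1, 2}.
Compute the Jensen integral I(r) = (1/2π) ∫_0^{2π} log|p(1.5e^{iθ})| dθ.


Zeros: -1, 2, 4; r = 1.5.
Inside |z| < r: -1. Outside (|z| ≥ r): 2, 4.
p(0) = 8, so log|p(0)| = log(8) = 2.0794.
Apply Jensen: I(r) = log|p(0)| + Σ_k log(r/|z_k|), summed over zeros inside |z| < r.
  log(r/|z_k|) for z_k = -1: log(1.5/1) = 0.4055
  Outside zeros (2, 4) contribute nothing to the Jensen sum.
Sum over inside zeros: 0.4055.
I(r) = log|p(0)| + (inside sum) = 2.0794 + 0.4055 = 2.4849.
Note: since some zeros are outside |z| ≤ r, the simplified n·log(r) form does NOT apply — only the inside zeros contribute.

I(r) ≈ 2.4849.


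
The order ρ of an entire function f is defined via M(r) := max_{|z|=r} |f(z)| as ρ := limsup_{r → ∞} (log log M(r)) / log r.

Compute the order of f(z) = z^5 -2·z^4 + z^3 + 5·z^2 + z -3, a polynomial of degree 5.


|f(z)| ≤ Σ|c_k|·r^k = O(r^5) as r → ∞. Polynomial growth is O(e^{r^ε}) for every ε > 0 (since r^5/e^{r^ε} → 0), so ρ ≤ ε for all ε > 0, i.e. ρ = 0. Every nonconstant polynomial has order 0.
Therefore ρ = 0.

Order ρ = 0.


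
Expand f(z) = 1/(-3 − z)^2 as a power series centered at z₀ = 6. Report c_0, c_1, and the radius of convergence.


Let w = z − z₀, so z = z₀ + w.
Then -3 − z = -3 − (z₀ + w) = (-3 − z₀) − w = -9 − w.
f(z) = 1/(-9 − w)^2 = (1/(-9)^2) · (1 − w/(-9))^{−2}.
By the binomial series (1−u)^{−2} = Σ_{n≥0} C(n+1, 1) u^n for |u|<1, with u = w/(-9):
  c_n = C(n+1, 1) / (-9)^(n+2).
  c_0 = 1/(-9)^2 = 1/81.
  c_1 = 2/(-9)^3 = -2/729.
The series is valid for |w/d| < 1, i.e. |z − z₀| < |d|.
Radius of convergence: R = |-3 − z₀| = |-9| = 9 (distance from z₀ to the singularity z = -3).

c_0 = 1/81, c_1 = -2/729; R = 9.


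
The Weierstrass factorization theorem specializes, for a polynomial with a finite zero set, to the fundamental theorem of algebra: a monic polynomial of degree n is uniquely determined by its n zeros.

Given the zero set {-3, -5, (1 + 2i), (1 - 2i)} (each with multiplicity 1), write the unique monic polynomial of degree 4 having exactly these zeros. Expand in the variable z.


The polynomial is p(z) = ∏_{α ∈ S} (z − α), where S = {-3, -5, (1 + 2i), (1 - 2i)}.
Expanding the product yields: p(z) = z^4 + 6·z^3 + 4·z^2 + 10·z + 75.
Note conjugate pairs combine to real quadratics: (z − (1+2i))(z − (1−2i)) = z² − 2z + 5.
The resulting polynomial has degree 4 and real coefficients as required.

p(z) = z^4 + 6·z^3 + 4·z^2 + 10·z + 75.


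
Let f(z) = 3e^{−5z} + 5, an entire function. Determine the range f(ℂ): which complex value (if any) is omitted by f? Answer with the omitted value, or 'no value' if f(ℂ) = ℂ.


Little Picard bounds the complement of f(ℂ) to at most one point.
e^{−5z} is never zero on ℂ, so 3·e^{−5z} takes every value in ℂ ∖ {0}. Adding 5 shifts the range to ℂ ∖ {5}. Thus f omits exactly the value 5.

Omitted value: 5.


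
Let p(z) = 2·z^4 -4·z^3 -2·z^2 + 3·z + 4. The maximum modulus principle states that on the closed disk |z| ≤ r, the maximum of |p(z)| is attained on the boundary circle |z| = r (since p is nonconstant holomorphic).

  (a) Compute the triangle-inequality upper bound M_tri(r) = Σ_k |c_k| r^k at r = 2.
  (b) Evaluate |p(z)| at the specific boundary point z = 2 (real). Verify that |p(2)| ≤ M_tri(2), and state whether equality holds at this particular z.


Coefficients: c_0 = 4, c_1 = 3, c_2 = -2, c_3 = -4, c_4 = 2. Radius r = 2.
Part (a). Triangle bound: M_tri(r) = Σ_k |c_k| r^k
  = |4|·2^0 + |3|·2^1 + |-2|·2^2 + |-4|·2^3 + |2|·2^4
  = 4 + 6 + 8 + 32 + 32 = 82.
This bounds M(r) := max_{|z|=r} |p(z)| from above; equality holds iff all terms c_k z^k can be made to align in phase at a single z on |z|=r.
Part (b). At z = 2 (real, on the circle |z| = r):
  p(2) = (4)·2^0 + (3)·2^1 + (-2)·2^2 + (-4)·2^3 + (2)·2^4 = 2.
  |p(2)| = 2.
Check: |p(2)| = 2 ≤ 82 = M_tri(2). ✓ Equality does not hold at z = 2 (the coefficients have mixed signs, so the terms do not all align in phase there).

M_tri(2) = 82; |p(2)| = 2; equality at z=2: no.


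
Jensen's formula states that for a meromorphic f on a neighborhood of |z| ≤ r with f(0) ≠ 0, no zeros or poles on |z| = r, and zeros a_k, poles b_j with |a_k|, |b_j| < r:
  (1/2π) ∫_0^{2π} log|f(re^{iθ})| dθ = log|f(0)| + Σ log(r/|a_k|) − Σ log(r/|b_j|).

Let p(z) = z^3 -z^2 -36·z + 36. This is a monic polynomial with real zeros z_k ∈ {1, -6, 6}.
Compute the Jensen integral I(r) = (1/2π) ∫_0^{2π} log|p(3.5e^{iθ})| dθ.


Zeros: -6, 1, 6; r = 3.5.
Inside |z| < r: 1. Outside (|z| ≥ r): -6, 6.
p(0) = 36, so log|p(0)| = log(36) = 3.5835.
Apply Jensen: I(r) = log|p(0)| + Σ_k log(r/|z_k|), summed over zeros inside |z| < r.
  log(r/|z_k|) for z_k = 1: log(3.5/1) = 1.2528
  Outside zeros (-6, 6) contribute nothing to the Jensen sum.
Sum over inside zeros: 1.2528.
I(r) = log|p(0)| + (inside sum) = 3.5835 + 1.2528 = 4.8363.
Note: since some zeros are outside |z| ≤ r, the simplified n·log(r) form does NOT apply — only the inside zeros contribute.

I(r) ≈ 4.8363.


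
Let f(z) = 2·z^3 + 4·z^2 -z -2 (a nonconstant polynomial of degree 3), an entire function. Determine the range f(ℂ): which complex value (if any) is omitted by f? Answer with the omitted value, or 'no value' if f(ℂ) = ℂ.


Little Picard bounds the complement of f(ℂ) to at most one point.
For every w ∈ ℂ, the equation p(z) − w = 0 is a nonconstant polynomial in z and hence has at least one root by the fundamental theorem of algebra. So p is surjective onto ℂ, omitting no value.

Omitted value: no value.


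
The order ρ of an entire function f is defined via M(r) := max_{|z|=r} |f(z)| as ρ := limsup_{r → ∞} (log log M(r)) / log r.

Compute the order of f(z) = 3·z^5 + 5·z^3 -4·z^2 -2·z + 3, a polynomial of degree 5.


|f(z)| ≤ Σ|c_k|·r^k = O(r^5) as r → ∞. Polynomial growth is O(e^{r^ε}) for every ε > 0 (since r^5/e^{r^ε} → 0), so ρ ≤ ε for all ε > 0, i.e. ρ = 0. Every nonconstant polynomial has order 0.
Therefore ρ = 0.

Order ρ = 0.


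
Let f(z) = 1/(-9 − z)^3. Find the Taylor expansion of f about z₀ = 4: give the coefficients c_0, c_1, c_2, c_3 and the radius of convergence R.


Let w = z − z₀, so z = z₀ + w.
Then -9 − z = -9 − (z₀ + w) = (-9 − z₀) − w = -13 − w.
f(z) = 1/(-13 − w)^3 = (1/(-13)^3) · (1 − w/(-13))^{−3}.
By the binomial series (1−u)^{−3} = Σ_{n≥0} C(n+2, 2) u^n for |u|<1, with u = w/(-13):
  c_n = C(n+2, 2) / (-13)^(n+3).
  c_0 = 1/(-13)^3 = -1/2197.
  c_1 = 3/(-13)^4 = 3/28561.
  c_2 = 6/(-13)^5 = -6/371293.
  c_3 = 10/(-13)^6 = 10/4826809.
The series is valid for |w/d| < 1, i.e. |z − z₀| < |d|.
Radius of convergence: R = |-9 − z₀| = |-13| = 13 (distance from z₀ to the singularity z = -9).

c_0 = -1/2197, c_1 = 3/28561, c_2 = -6/371293, c_3 = 10/4826809; R = 13.


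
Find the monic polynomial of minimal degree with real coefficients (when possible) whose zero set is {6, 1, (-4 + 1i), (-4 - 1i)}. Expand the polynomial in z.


The polynomial is p(z) = ∏_{α ∈ S} (z − α), where S = {6, 1, (-4 + 1i), (-4 - 1i)}.
Expanding the product yields: p(z) = z^4 + z^3 -33·z^2 -71·z + 102.
Note conjugate pairs combine to real quadratics: (z − (-4+1i))(z − (-4−1i)) = z² + 8z + 17.
The resulting polynomial has degree 4 and real coefficients as required.

p(z) = z^4 + z^3 -33·z^2 -71·z + 102.


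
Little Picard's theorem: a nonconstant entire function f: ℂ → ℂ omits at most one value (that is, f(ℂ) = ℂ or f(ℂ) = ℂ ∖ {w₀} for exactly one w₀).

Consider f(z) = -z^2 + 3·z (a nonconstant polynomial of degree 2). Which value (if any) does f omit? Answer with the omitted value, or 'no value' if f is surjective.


Little Picard bounds the complement of f(ℂ) to at most one point.
For every w ∈ ℂ, the equation p(z) − w = 0 is a nonconstant polynomial in z and hence has at least one root by the fundamental theorem of algebra. So p is surjective onto ℂ, omitting no value.

Omitted value: no value.


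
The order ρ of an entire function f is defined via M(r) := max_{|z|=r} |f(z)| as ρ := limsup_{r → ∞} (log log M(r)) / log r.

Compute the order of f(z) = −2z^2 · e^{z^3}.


M(r) = max_{|z|=r} |-2|·|z|^2·|e^{z^3}| = 2·r^2 · e^{1r^3} (the factors attain their maxima compatibly on |z|=r). Then log M(r) = log 2 + 2·log r + 1r^3, dominated by the last term, so log log M(r) ~ 3·log r. The polynomial factor -2z^2 contributes only a log r term and does not affect the order. ρ = 3.
Therefore ρ = 3.

Order ρ = 3.


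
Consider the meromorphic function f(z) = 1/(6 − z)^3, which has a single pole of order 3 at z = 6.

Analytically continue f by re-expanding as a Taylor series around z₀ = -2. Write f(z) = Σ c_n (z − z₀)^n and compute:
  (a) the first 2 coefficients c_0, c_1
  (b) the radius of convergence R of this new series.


Let w = z − z₀, so z = z₀ + w.
Then 6 − z = 6 − (z₀ + w) = (6 − z₀) − w = 8 − w.
f(z) = 1/(8 − w)^3 = (1/(8)^3) · (1 − w/(8))^{−3}.
By the binomial series (1−u)^{−3} = Σ_{n≥0} C(n+2, 2) u^n for |u|<1, with u = w/(8):
  c_n = C(n+2, 2) / (8)^(n+3).
  c_0 = 1/(8)^3 = 1/512.
  c_1 = 3/(8)^4 = 3/4096.
The series is valid for |w/d| < 1, i.e. |z − z₀| < |d|.
Radius of convergence: R = |6 − z₀| = |8| = 8 (distance from z₀ to the singularity z = 6).

c_0 = 1/512, c_1 = 3/4096; R = 8.


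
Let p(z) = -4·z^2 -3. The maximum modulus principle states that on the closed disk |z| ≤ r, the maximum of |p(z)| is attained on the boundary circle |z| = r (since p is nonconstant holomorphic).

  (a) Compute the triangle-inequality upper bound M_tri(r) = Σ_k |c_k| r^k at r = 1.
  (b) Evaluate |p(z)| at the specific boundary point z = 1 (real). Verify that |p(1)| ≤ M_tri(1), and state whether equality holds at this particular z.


Coefficients: c_0 = -3, c_1 = 0, c_2 = -4. Radius r = 1.
Part (a). Triangle bound: M_tri(r) = Σ_k |c_k| r^k
  = |-3|·1^0 + |0|·1^1 + |-4|·1^2
  = 3 + 0 + 4 = 7.
This bounds M(r) := max_{|z|=r} |p(z)| from above; equality holds iff all terms c_k z^k can be made to align in phase at a single z on |z|=r.
Part (b). At z = 1 (real, on the circle |z| = r):
  p(1) = (-3)·1^0 + (0)·1^1 + (-4)·1^2 = -7.
  |p(1)| = 7.
Since all nonzero coefficients share the same sign, |p(1)| = 7 = M_tri(1); the triangle bound is attained at z = 1, so in fact M(r) = 7.

M_tri(1) = 7; |p(1)| = 7; equality at z=1: yes.


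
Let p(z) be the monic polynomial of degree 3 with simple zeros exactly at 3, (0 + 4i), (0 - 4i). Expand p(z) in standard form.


The polynomial is p(z) = ∏_{α ∈ S} (z − α), where S = {3, (0 + 4i), (0 - 4i)}.
Expanding the product yields: p(z) = z^3 -3·z^2 + 16·z -48.
Note conjugate pairs combine to real quadratics: (z − (0+4i))(z − (0−4i)) = z² + 16.
The resulting polynomial has degree 3 and real coefficients as required.

p(z) = z^3 -3·z^2 + 16·z -48.


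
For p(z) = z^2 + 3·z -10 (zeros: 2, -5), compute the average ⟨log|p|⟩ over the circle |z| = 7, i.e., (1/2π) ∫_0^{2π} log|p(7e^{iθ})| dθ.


Zeros: -5, 2; r = 7.
Inside |z| < r: -5, 2. Outside (|z| ≥ r): ∅.
p(0) = -10, so log|p(0)| = log(10) = 2.3026.
Apply Jensen: I(r) = log|p(0)| + Σ_k log(r/|z_k|), summed over zeros inside |z| < r.
  log(r/|z_k|) for z_k = 2: log(7/2) = 1.2528
  log(r/|z_k|) for z_k = -5: log(7/5) = 0.3365
Sum over inside zeros: 1.5892.
I(r) = log|p(0)| + (inside sum) = 2.3026 + 1.5892 = 3.8918.
Closed form (all zeros inside, monic): I(r) = n·log(r) = 2·log(7) = 3.8918. ✓

I(r) ≈ 3.8918.


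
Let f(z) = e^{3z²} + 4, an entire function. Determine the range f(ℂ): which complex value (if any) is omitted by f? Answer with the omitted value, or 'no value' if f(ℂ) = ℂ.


Little Picard bounds the complement of f(ℂ) to at most one point.
The exponent g(z) = 3z² is a nonconstant polynomial, hence surjective onto ℂ. So e^{g(z)} takes every value in {e^w : w ∈ ℂ} = ℂ ∖ {0}. Adding 4 shifts the range to ℂ ∖ {4}. f omits exactly 4.

Omitted value: 4.


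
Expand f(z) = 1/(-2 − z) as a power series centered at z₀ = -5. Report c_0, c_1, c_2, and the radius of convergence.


Let w = z − z₀, so z = z₀ + w.
Then -2 − z = -2 − (z₀ + w) = (-2 − z₀) − w = 3 − w.
f(z) = 1/(3 − w) = (1/(3)) · 1/(1 − w/(3)) = Σ_{n≥0} w^n / (3)^(n+1).
So c_n = 1/(3)^(n+1):
  c_0 = 1/(3)^1 = 1/3.
  c_1 = 1/(3)^2 = 1/9.
  c_2 = 1/(3)^3 = 1/27.
The series is valid for |w/d| < 1, i.e. |z − z₀| < |d|.
Radius of convergence: R = |-2 − z₀| = |3| = 3 (distance from z₀ to the singularity z = -2).

c_0 = 1/3, c_1 = 1/9, c_2 = 1/27; R = 3.


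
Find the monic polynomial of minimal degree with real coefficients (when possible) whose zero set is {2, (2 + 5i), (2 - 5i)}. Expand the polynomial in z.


The polynomial is p(z) = ∏_{α ∈ S} (z − α), where S = {2, (2 + 5i), (2 - 5i)}.
Expanding the product yields: p(z) = z^3 -6·z^2 + 37·z -58.
Note conjugate pairs combine to real quadratics: (z − (2+5i))(z − (2−5i)) = z² − 4z + 29.
The resulting polynomial has degree 3 and real coefficients as required.

p(z) = z^3 -6·z^2 + 37·z -58.


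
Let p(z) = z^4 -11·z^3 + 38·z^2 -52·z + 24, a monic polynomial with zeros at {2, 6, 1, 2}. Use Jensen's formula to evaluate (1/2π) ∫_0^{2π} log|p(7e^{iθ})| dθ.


Zeros: 1, 2, 2, 6; r = 7.
Inside |z| < r: 1, 2, 2, 6. Outside (|z| ≥ r): ∅.
p(0) = 24, so log|p(0)| = log(24) = 3.1781.
Apply Jensen: I(r) = log|p(0)| + Σ_k log(r/|z_k|), summed over zeros inside |z| < r.
  log(r/|z_k|) for z_k = 2: log(7/2) = 1.2528
  log(r/|z_k|) for z_k = 6: log(7/6) = 0.1542
  log(r/|z_k|) for z_k = 1: log(7/1) = 1.9459
  log(r/|z_k|) for z_k = 2: log(7/2) = 1.2528
Sum over inside zeros: 4.6056.
I(r) = log|p(0)| + (inside sum) = 3.1781 + 4.6056 = 7.7836.
Closed form (all zeros inside, monic): I(r) = n·log(r) = 4·log(7) = 7.7836. ✓

I(r) ≈ 7.7836.


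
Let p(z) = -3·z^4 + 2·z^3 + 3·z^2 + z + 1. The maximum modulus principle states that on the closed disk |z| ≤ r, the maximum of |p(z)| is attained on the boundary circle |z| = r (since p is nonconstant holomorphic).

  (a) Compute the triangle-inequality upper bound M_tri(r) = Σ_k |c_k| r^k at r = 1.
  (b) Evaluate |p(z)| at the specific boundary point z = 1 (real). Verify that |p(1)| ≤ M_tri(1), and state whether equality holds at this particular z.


Coefficients: c_0 = 1, c_1 = 1, c_2 = 3, c_3 = 2, c_4 = -3. Radius r = 1.
Part (a). Triangle bound: M_tri(r) = Σ_k |c_k| r^k
  = |1|·1^0 + |1|·1^1 + |3|·1^2 + |2|·1^3 + |-3|·1^4
  = 1 + 1 + 3 + 2 + 3 = 10.
This bounds M(r) := max_{|z|=r} |p(z)| from above; equality holds iff all terms c_k z^k can be made to align in phase at a single z on |z|=r.
Part (b). At z = 1 (real, on the circle |z| = r):
  p(1) = (1)·1^0 + (1)·1^1 + (3)·1^2 + (2)·1^3 + (-3)·1^4 = 4.
  |p(1)| = 4.
Check: |p(1)| = 4 ≤ 10 = M_tri(1). ✓ Equality does not hold at z = 1 (the coefficients have mixed signs, so the terms do not all align in phase there).

M_tri(1) = 10; |p(1)| = 4; equality at z=1: no.


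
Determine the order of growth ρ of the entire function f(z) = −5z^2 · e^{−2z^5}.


M(r) = max_{|z|=r} |-5|·|z|^2·|e^{−2z^5}| = 5·r^2 · e^{2r^5} (the factors attain their maxima compatibly on |z|=r). Then log M(r) = log 5 + 2·log r + 2r^5, dominated by the last term, so log log M(r) ~ 5·log r. The polynomial factor -5z^2 contributes only a log r term and does not affect the order. ρ = 5.
Therefore ρ = 5.

Order ρ = 5.


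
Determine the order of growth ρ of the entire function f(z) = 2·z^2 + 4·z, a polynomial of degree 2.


|f(z)| ≤ Σ|c_k|·r^k = O(r^2) as r → ∞. Polynomial growth is O(e^{r^ε}) for every ε > 0 (since r^2/e^{r^ε} → 0), so ρ ≤ ε for all ε > 0, i.e. ρ = 0. Every nonconstant polynomial has order 0.
Therefore ρ = 0.

Order ρ = 0.


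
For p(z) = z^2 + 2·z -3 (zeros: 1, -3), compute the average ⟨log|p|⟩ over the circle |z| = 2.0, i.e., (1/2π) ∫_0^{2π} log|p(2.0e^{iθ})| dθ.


Zeros: -3, 1; r = 2.0.
Inside |z| < r: 1. Outside (|z| ≥ r): -3.
p(0) = -3, so log|p(0)| = log(3) = 1.0986.
Apply Jensen: I(r) = log|p(0)| + Σ_k log(r/|z_k|), summed over zeros inside |z| < r.
  log(r/|z_k|) for z_k = 1: log(2.0/1) = 0.6931
  Outside zeros (-3) contribute nothing to the Jensen sum.
Sum over inside zeros: 0.6931.
I(r) = log|p(0)| + (inside sum) = 1.0986 + 0.6931 = 1.7918.
Note: since some zeros are outside |z| ≤ r, the simplified n·log(r) form does NOT apply — only the inside zeros contribute.

I(r) ≈ 1.7918.


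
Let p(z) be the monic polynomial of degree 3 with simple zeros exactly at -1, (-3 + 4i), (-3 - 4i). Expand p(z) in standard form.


The polynomial is p(z) = ∏_{α ∈ S} (z − α), where S = {-1, (-3 + 4i), (-3 - 4i)}.
Expanding the product yields: p(z) = z^3 + 7·z^2 + 31·z + 25.
Note conjugate pairs combine to real quadratics: (z − (-3+4i))(z − (-3−4i)) = z² + 6z + 25.
The resulting polynomial has degree 3 and real coefficients as required.

p(z) = z^3 + 7·z^2 + 31·z + 25.


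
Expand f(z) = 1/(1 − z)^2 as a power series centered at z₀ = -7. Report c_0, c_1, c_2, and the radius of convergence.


Let w = z − z₀, so z = z₀ + w.
Then 1 − z = 1 − (z₀ + w) = (1 − z₀) − w = 8 − w.
f(z) = 1/(8 − w)^2 = (1/(8)^2) · (1 − w/(8))^{−2}.
By the binomial series (1−u)^{−2} = Σ_{n≥0} C(n+1, 1) u^n for |u|<1, with u = w/(8):
  c_n = C(n+1, 1) / (8)^(n+2).
  c_0 = 1/(8)^2 = 1/64.
  c_1 = 2/(8)^3 = 1/256.
  c_2 = 3/(8)^4 = 3/4096.
The series is valid for |w/d| < 1, i.e. |z − z₀| < |d|.
Radius of convergence: R = |1 − z₀| = |8| = 8 (distance from z₀ to the singularity z = 1).

c_0 = 1/64, c_1 = 1/256, c_2 = 3/4096; R = 8.


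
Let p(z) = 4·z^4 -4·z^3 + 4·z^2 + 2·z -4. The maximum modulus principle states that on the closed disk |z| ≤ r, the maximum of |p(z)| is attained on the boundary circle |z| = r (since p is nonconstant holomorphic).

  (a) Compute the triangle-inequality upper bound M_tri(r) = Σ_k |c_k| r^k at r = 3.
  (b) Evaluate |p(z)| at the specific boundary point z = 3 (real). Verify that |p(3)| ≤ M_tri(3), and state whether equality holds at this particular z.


Coefficients: c_0 = -4, c_1 = 2, c_2 = 4, c_3 = -4, c_4 = 4. Radius r = 3.
Part (a). Triangle bound: M_tri(r) = Σ_k |c_k| r^k
  = |-4|·3^0 + |2|·3^1 + |4|·3^2 + |-4|·3^3 + |4|·3^4
  = 4 + 6 + 36 + 108 + 324 = 478.
This bounds M(r) := max_{|z|=r} |p(z)| from above; equality holds iff all terms c_k z^k can be made to align in phase at a single z on |z|=r.
Part (b). At z = 3 (real, on the circle |z| = r):
  p(3) = (-4)·3^0 + (2)·3^1 + (4)·3^2 + (-4)·3^3 + (4)·3^4 = 254.
  |p(3)| = 254.
Check: |p(3)| = 254 ≤ 478 = M_tri(3). ✓ Equality does not hold at z = 3 (the coefficients have mixed signs, so the terms do not all align in phase there).

M_tri(3) = 478; |p(3)| = 254; equality at z=3: no.


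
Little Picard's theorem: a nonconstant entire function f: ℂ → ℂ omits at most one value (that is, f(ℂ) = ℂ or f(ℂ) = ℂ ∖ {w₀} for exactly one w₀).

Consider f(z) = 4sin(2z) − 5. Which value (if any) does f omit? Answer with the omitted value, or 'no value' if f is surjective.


Little Picard bounds the complement of f(ℂ) to at most one point.
sin is entire and surjective onto ℂ: for every w ∈ ℂ, sin(ζ) = w has a solution ζ ∈ ℂ (e.g., via the complex inverse arcsin). With ζ = 2z this gives z = ζ/(2). Then 4·sin(2z) takes every value in 4·ℂ = ℂ, and adding -5 is a bijection of ℂ. So f is surjective and omits no value. (Note: only on the real line is sin bounded by [−1, 1].)

Omitted value: no value.


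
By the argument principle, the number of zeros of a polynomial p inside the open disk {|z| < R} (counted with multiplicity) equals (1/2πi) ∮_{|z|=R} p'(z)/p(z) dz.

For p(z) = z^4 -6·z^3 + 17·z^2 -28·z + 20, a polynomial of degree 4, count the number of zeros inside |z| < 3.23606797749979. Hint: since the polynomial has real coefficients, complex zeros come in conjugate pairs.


The zeros of p are: (1 + 2i), (1 - 2i), 2, 2.
Their magnitudes are: 2.236, 2.236, 2, 2.
Zeros with |z| < R = 3.23606797749979: (1 + 2i), (1 - 2i), 2, 2.
Count = 4.
By the argument principle, (1/2πi) ∮_{|z|=R} p'(z)/p(z) dz equals exactly this count.

Number of zeros inside |z| < 3.23606797749979: 4.


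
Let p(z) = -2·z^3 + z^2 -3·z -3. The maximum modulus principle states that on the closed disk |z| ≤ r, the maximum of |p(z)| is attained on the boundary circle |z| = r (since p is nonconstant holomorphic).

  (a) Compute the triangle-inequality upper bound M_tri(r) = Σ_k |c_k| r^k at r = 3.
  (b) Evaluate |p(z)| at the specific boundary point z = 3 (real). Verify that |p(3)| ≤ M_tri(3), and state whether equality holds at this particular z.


Coefficients: c_0 = -3, c_1 = -3, c_2 = 1, c_3 = -2. Radius r = 3.
Part (a). Triangle bound: M_tri(r) = Σ_k |c_k| r^k
  = |-3|·3^0 + |-3|·3^1 + |1|·3^2 + |-2|·3^3
  = 3 + 9 + 9 + 54 = 75.
This bounds M(r) := max_{|z|=r} |p(z)| from above; equality holds iff all terms c_k z^k can be made to align in phase at a single z on |z|=r.
Part (b). At z = 3 (real, on the circle |z| = r):
  p(3) = (-3)·3^0 + (-3)·3^1 + (1)·3^2 + (-2)·3^3 = -57.
  |p(3)| = 57.
Check: |p(3)| = 57 ≤ 75 = M_tri(3). ✓ Equality does not hold at z = 3 (the coefficients have mixed signs, so the terms do not all align in phase there).

M_tri(3) = 75; |p(3)| = 57; equality at z=3: no.


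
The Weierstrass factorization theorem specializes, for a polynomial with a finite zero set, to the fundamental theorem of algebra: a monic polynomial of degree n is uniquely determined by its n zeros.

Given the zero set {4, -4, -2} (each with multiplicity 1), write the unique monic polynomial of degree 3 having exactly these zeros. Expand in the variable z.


The polynomial is p(z) = ∏_{α ∈ S} (z − α), where S = {4, -4, -2}.
Expanding the product yields: p(z) = z^3 + 2·z^2 -16·z -32.
The resulting polynomial has degree 3 and real coefficients as required.

p(z) = z^3 + 2·z^2 -16·z -32.


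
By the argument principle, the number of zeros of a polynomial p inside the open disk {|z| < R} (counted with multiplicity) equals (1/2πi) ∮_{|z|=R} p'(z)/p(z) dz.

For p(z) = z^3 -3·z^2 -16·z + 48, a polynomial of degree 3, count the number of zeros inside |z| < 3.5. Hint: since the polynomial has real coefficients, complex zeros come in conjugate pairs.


The zeros of p are: 3, 4, -4.
Their magnitudes are: 3, 4, 4.
Zeros with |z| < R = 3.5: 3.
Count = 1.
By the argument principle, (1/2πi) ∮_{|z|=R} p'(z)/p(z) dz equals exactly this count.

Number of zeros inside |z| < 3.5: 1.


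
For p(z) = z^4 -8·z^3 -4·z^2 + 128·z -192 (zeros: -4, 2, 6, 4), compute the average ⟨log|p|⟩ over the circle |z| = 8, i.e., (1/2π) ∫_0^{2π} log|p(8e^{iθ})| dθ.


Zeros: -4, 2, 4, 6; r = 8.
Inside |z| < r: -4, 2, 4, 6. Outside (|z| ≥ r): ∅.
p(0) = -192, so log|p(0)| = log(192) = 5.2575.
Apply Jensen: I(r) = log|p(0)| + Σ_k log(r/|z_k|), summed over zeros inside |z| < r.
  log(r/|z_k|) for z_k = -4: log(8/4) = 0.6931
  log(r/|z_k|) for z_k = 2: log(8/2) = 1.3863
  log(r/|z_k|) for z_k = 6: log(8/6) = 0.2877
  log(r/|z_k|) for z_k = 4: log(8/4) = 0.6931
Sum over inside zeros: 3.0603.
I(r) = log|p(0)| + (inside sum) = 5.2575 + 3.0603 = 8.3178.
Closed form (all zeros inside, monic): I(r) = n·log(r) = 4·log(8) = 8.3178. ✓

I(r) ≈ 8.3178.


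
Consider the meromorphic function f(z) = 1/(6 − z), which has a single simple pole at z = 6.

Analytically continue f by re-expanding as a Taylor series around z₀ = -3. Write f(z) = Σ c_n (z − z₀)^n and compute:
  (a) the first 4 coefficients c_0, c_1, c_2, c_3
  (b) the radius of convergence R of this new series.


Let w = z − z₀, so z = z₀ + w.
Then 6 − z = 6 − (z₀ + w) = (6 − z₀) − w = 9 − w.
f(z) = 1/(9 − w) = (1/(9)) · 1/(1 − w/(9)) = Σ_{n≥0} w^n / (9)^(n+1).
So c_n = 1/(9)^(n+1):
  c_0 = 1/(9)^1 = 1/9.
  c_1 = 1/(9)^2 = 1/81.
  c_2 = 1/(9)^3 = 1/729.
  c_3 = 1/(9)^4 = 1/6561.
The series is valid for |w/d| < 1, i.e. |z − z₀| < |d|.
Radius of convergence: R = |6 − z₀| = |9| = 9 (distance from z₀ to the singularity z = 6).

c_0 = 1/9, c_1 = 1/81, c_2 = 1/729, c_3 = 1/6561; R = 9.


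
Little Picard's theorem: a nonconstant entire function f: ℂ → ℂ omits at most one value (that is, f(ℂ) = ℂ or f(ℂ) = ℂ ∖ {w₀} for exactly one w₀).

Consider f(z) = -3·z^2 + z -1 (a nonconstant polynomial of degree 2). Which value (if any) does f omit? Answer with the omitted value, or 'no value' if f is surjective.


Little Picard bounds the complement of f(ℂ) to at most one point.
For every w ∈ ℂ, the equation p(z) − w = 0 is a nonconstant polynomial in z and hence has at least one root by the fundamental theorem of algebra. So p is surjective onto ℂ, omitting no value.

Omitted value: no value.


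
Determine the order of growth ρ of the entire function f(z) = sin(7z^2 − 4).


Write sin(w) = (e^{iw} ± e^{−iw})/(2 or 2i), so |sin(w)| ≤ e^{|w|}. With w = 7z^2 − 4, |w| ≤ 7r^2 + 4 on |z|=r, giving M(r) ≤ e^{7r^2 + 4} and ρ ≤ 2. For the lower bound, choose z on |z|=r with 7z^2 purely imaginary of modulus 7r^2; then |sin(7z^2 − 4)| grows like e^{7r^2}/2, so ρ ≥ 2. Hence ρ = 2.
Therefore ρ = 2.

Order ρ = 2.


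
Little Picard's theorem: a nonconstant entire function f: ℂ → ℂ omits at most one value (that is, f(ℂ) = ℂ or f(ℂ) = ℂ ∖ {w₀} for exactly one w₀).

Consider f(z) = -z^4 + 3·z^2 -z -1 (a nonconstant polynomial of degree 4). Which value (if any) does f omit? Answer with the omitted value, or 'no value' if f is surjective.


Little Picard bounds the complement of f(ℂ) to at most one point.
For every w ∈ ℂ, the equation p(z) − w = 0 is a nonconstant polynomial in z and hence has at least one root by the fundamental theorem of algebra. So p is surjective onto ℂ, omitting no value.

Omitted value: no value.


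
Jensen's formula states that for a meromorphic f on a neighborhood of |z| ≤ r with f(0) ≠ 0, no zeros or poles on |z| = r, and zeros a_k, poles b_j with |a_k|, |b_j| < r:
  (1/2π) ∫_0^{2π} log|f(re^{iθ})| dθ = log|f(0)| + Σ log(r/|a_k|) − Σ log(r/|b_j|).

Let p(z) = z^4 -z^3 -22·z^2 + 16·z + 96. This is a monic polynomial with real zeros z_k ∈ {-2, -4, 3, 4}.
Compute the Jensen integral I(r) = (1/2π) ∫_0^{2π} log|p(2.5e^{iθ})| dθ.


Zeros: -4, -2, 3, 4; r = 2.5.
Inside |z| < r: -2. Outside (|z| ≥ r): -4, 3, 4.
p(0) = 96, so log|p(0)| = log(96) = 4.5643.
Apply Jensen: I(r) = log|p(0)| + Σ_k log(r/|z_k|), summed over zeros inside |z| < r.
  log(r/|z_k|) for z_k = -2: log(2.5/2) = 0.2231
  Outside zeros (-4, 3, 4) contribute nothing to the Jensen sum.
Sum over inside zeros: 0.2231.
I(r) = log|p(0)| + (inside sum) = 4.5643 + 0.2231 = 4.7875.
Note: since some zeros are outside |z| ≤ r, the simplified n·log(r) form does NOT apply — only the inside zeros contribute.

I(r) ≈ 4.7875.


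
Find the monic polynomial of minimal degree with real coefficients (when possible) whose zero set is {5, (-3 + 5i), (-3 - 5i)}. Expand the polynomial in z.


The polynomial is p(z) = ∏_{α ∈ S} (z − α), where S = {5, (-3 + 5i), (-3 - 5i)}.
Expanding the product yields: p(z) = z^3 + z^2 + 4·z -170.
Note conjugate pairs combine to real quadratics: (z − (-3+5i))(z − (-3−5i)) = z² + 6z + 34.
The resulting polynomial has degree 3 and real coefficients as required.

p(z) = z^3 + z^2 + 4·z -170.


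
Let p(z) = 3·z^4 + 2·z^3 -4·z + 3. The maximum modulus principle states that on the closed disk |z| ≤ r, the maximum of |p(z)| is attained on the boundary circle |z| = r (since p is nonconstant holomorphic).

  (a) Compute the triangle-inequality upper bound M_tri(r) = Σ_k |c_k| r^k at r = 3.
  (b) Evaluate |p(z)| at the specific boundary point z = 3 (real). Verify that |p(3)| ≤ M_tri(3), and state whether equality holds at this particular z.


Coefficients: c_0 = 3, c_1 = -4, c_2 = 0, c_3 = 2, c_4 = 3. Radius r = 3.
Part (a). Triangle bound: M_tri(r) = Σ_k |c_k| r^k
  = |3|·3^0 + |-4|·3^1 + |0|·3^2 + |2|·3^3 + |3|·3^4
  = 3 + 12 + 0 + 54 + 243 = 312.
This bounds M(r) := max_{|z|=r} |p(z)| from above; equality holds iff all terms c_k z^k can be made to align in phase at a single z on |z|=r.
Part (b). At z = 3 (real, on the circle |z| = r):
  p(3) = (3)·3^0 + (-4)·3^1 + (0)·3^2 + (2)·3^3 + (3)·3^4 = 288.
  |p(3)| = 288.
Check: |p(3)| = 288 ≤ 312 = M_tri(3). ✓ Equality does not hold at z = 3 (the coefficients have mixed signs, so the terms do not all align in phase there).

M_tri(3) = 312; |p(3)| = 288; equality at z=3: no.


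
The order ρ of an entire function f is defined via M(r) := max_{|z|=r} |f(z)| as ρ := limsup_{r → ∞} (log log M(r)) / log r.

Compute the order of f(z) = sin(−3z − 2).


sin(w) is a linear combination of e^{iw} and e^{−iw} (or e^w, e^{−w} in the hyperbolic case), so |sin(w)| ≤ e^{|w|}. With w = −3z − 2, |w| ≤ 3|z| + 2 = 3r + 2 on |z| = r, giving M(r) ≤ e^{3r + 2}, so ρ ≤ 1. On a suitable ray (z = it for sin/cos; z = t for sinh/cosh, t real → ∞), |sin(−3z − 2)| grows like e^{3|t|}/2, so ρ ≥ 1. Hence ρ = 1.
Therefore ρ = 1.

Order ρ = 1.


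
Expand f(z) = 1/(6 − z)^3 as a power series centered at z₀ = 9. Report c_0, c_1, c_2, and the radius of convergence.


Let w = z − z₀, so z = z₀ + w.
Then 6 − z = 6 − (z₀ + w) = (6 − z₀) − w = -3 − w.
f(z) = 1/(-3 − w)^3 = (1/(-3)^3) · (1 − w/(-3))^{−3}.
By the binomial series (1−u)^{−3} = Σ_{n≥0} C(n+2, 2) u^n for |u|<1, with u = w/(-3):
  c_n = C(n+2, 2) / (-3)^(n+3).
  c_0 = 1/(-3)^3 = -1/27.
  c_1 = 3/(-3)^4 = 1/27.
  c_2 = 6/(-3)^5 = -2/81.
The series is valid for |w/d| < 1, i.e. |z − z₀| < |d|.
Radius of convergence: R = |6 − z₀| = |-3| = 3 (distance from z₀ to the singularity z = 6).

c_0 = -1/27, c_1 = 1/27, c_2 = -2/81; R = 3.


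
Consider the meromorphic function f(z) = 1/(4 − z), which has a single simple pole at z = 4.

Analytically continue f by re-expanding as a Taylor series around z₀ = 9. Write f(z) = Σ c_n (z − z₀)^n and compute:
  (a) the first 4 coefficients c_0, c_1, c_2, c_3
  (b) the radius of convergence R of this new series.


Let w = z − z₀, so z = z₀ + w.
Then 4 − z = 4 − (z₀ + w) = (4 − z₀) − w = -5 − w.
f(z) = 1/(-5 − w) = (1/(-5)) · 1/(1 − w/(-5)) = Σ_{n≥0} w^n / (-5)^(n+1).
So c_n = 1/(-5)^(n+1):
  c_0 = 1/(-5)^1 = -1/5.
  c_1 = 1/(-5)^2 = 1/25.
  c_2 = 1/(-5)^3 = -1/125.
  c_3 = 1/(-5)^4 = 1/625.
The series is valid for |w/d| < 1, i.e. |z − z₀| < |d|.
Radius of convergence: R = |4 − z₀| = |-5| = 5 (distance from z₀ to the singularity z = 4).

c_0 = -1/5, c_1 = 1/25, c_2 = -1/125, c_3 = 1/625; R = 5.


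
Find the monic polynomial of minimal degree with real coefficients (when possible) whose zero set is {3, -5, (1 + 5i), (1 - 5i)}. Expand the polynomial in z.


The polynomial is p(z) = ∏_{α ∈ S} (z − α), where S = {3, -5, (1 + 5i), (1 - 5i)}.
Expanding the product yields: p(z) = z^4 + 7·z^2 + 82·z -390.
Note conjugate pairs combine to real quadratics: (z − (1+5i))(z − (1−5i)) = z² − 2z + 26.
The resulting polynomial has degree 4 and real coefficients as required.

p(z) = z^4 + 7·z^2 + 82·z -390.
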